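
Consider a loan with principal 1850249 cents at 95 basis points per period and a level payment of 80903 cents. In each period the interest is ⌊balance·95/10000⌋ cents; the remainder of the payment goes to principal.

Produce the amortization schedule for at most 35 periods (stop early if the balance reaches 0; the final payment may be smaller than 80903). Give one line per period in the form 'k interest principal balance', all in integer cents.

1 17577 63326 1786923
2 16975 63928 1722995
3 16368 64535 1658460
4 15755 65148 1593312
5 15136 65767 1527545
6 14511 66392 1461153
7 13880 67023 1394130
8 13244 67659 1326471
9 12601 68302 1258169
10 11952 68951 1189218
11 11297 69606 1119612
12 10636 70267 1049345
13 9968 70935 978410
14 9294 71609 906801
15 8614 72289 834512
16 7927 72976 761536
17 7234 73669 687867
18 6534 74369 613498
19 5828 75075 538423
20 5115 75788 462635
21 4395 76508 386127
22 3668 77235 308892
23 2934 77969 230923
24 2193 78710 152213
25 1446 79457 72756
26 691 72756 0

1. interest=⌊1850249·95/10000⌋=17577; principal=80903-17577=63326; balance=1850249-63326=1786923
2. interest=⌊1786923·95/10000⌋=16975; principal=80903-16975=63928; balance=1786923-63928=1722995
3. interest=⌊1722995·95/10000⌋=16368; principal=80903-16368=64535; balance=1722995-64535=1658460
4. interest=⌊1658460·95/10000⌋=15755; principal=80903-15755=65148; balance=1658460-65148=1593312
5. interest=⌊1593312·95/10000⌋=15136; principal=80903-15136=65767; balance=1593312-65767=1527545
6. interest=⌊1527545·95/10000⌋=14511; principal=80903-14511=66392; balance=1527545-66392=1461153
7. interest=⌊1461153·95/10000⌋=13880; principal=80903-13880=67023; balance=1461153-67023=1394130
8. interest=⌊1394130·95/10000⌋=13244; principal=80903-13244=67659; balance=1394130-67659=1326471
9. interest=⌊1326471·95/10000⌋=12601; principal=80903-12601=68302; balance=1326471-68302=1258169
10. interest=⌊1258169·95/10000⌋=11952; principal=80903-11952=68951; balance=1258169-68951=1189218
11. interest=⌊1189218·95/10000⌋=11297; principal=80903-11297=69606; balance=1189218-69606=1119612
12. interest=⌊1119612·95/10000⌋=10636; principal=80903-10636=70267; balance=1119612-70267=1049345
13. interest=⌊1049345·95/10000⌋=9968; principal=80903-9968=70935; balance=1049345-70935=978410
14. interest=⌊978410·95/10000⌋=9294; principal=80903-9294=71609; balance=978410-71609=906801
15. interest=⌊906801·95/10000⌋=8614; principal=80903-8614=72289; balance=906801-72289=834512
16. interest=⌊834512·95/10000⌋=7927; principal=80903-7927=72976; balance=834512-72976=761536
17. interest=⌊761536·95/10000⌋=7234; principal=80903-7234=73669; balance=761536-73669=687867
18. interest=⌊687867·95/10000⌋=6534; principal=80903-6534=74369; balance=687867-74369=613498
19. interest=⌊613498·95/10000⌋=5828; principal=80903-5828=75075; balance=613498-75075=538423
20. interest=⌊538423·95/10000⌋=5115; principal=80903-5115=75788; balance=538423-75788=462635
21. interest=⌊462635·95/10000⌋=4395; principal=80903-4395=76508; balance=462635-76508=386127
22. interest=⌊386127·95/10000⌋=3668; principal=80903-3668=77235; balance=386127-77235=308892
23. interest=⌊308892·95/10000⌋=2934; principal=80903-2934=77969; balance=308892-77969=230923
24. interest=⌊230923·95/10000⌋=2193; principal=80903-2193=78710; balance=230923-78710=152213
25. interest=⌊152213·95/10000⌋=1446; principal=80903-1446=79457; balance=152213-79457=72756
26. interest=⌊72756·95/10000⌋=691; principal=min(80903-691,72756)=72756; balance=72756-72756=0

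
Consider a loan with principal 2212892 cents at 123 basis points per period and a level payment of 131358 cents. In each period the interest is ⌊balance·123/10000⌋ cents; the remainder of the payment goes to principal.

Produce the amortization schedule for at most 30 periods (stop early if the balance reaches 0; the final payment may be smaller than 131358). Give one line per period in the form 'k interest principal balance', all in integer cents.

1. interest=⌊2212892·123/10000⌋=27218; principal=131358-27218=104140; balance=2212892-104140=2108752
2. interest=⌊2108752·123/10000⌋=25937; principal=131358-25937=105421; balance=2108752-105421=2003331
3. interest=⌊2003331·123/10000⌋=24640; principal=131358-24640=106718; balance=2003331-106718=1896613
4. interest=⌊1896613·123/10000⌋=23328; principal=131358-23328=108030; balance=1896613-108030=1788583
5. interest=⌊1788583·123/10000⌋=21999; principal=131358-21999=109359; balance=1788583-109359=1679224
6. interest=⌊1679224·123/10000⌋=20654; principal=131358-20654=110704; balance=1679224-110704=1568520
7. interest=⌊1568520·123/10000⌋=19292; principal=131358-19292=112066; balance=1568520-112066=1456454
8. interest=⌊1456454·123/10000⌋=17914; principal=131358-17914=113444; balance=1456454-113444=1343010
9. interest=⌊1343010·123/10000⌋=16519; principal=131358-16519=114839; balance=1343010-114839=1228171
10. interest=⌊1228171·123/10000⌋=15106; principal=131358-15106=116252; balance=1228171-116252=1111919
11. interest=⌊1111919·123/10000⌋=13676; principal=131358-13676=117682; balance=1111919-117682=994237
12. interest=⌊994237·123/10000⌋=12229; principal=131358-12229=119129; balance=994237-119129=875108
13. interest=⌊875108·123/10000⌋=10763; principal=131358-10763=120595; balance=875108-120595=754513
14. interest=⌊754513·123/10000⌋=9280; principal=131358-9280=122078; balance=754513-122078=632435
15. interest=⌊632435·123/10000⌋=7778; principal=131358-7778=123580; balance=632435-123580=508855
16. interest=⌊508855·123/10000⌋=6258; principal=131358-6258=125100; balance=508855-125100=383755
17. interest=⌊383755·123/10000⌋=4720; principal=131358-4720=126638; balance=383755-126638=257117
18. interest=⌊257117·123/10000⌋=3162; principal=131358-3162=128196; balance=257117-128196=128921
19. interest=⌊128921·123/10000⌋=1585; principal=min(131358-1585,128921)=128921; balance=128921-128921=0

1 27218 104140 2108752
2 25937 105421 2003331
3 24640 106718 1896613
4 23328 108030 1788583
5 21999 109359 1679224
6 20654 110704 1568520
7 19292 112066 1456454
8 17914 113444 1343010
9 16519 114839 1228171
10 15106 116252 1111919
11 13676 117682 994237
12 12229 119129 875108
13 10763 120595 754513
14 9280 122078 632435
15 7778 123580 508855
16 6258 125100 383755
17 4720 126638 257117
18 3162 128196 128921
19 1585 128921 0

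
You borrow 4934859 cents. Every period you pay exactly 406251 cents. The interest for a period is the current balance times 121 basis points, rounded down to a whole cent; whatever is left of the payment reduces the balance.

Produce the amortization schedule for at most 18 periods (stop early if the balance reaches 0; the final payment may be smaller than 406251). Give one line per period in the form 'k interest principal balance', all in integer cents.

1. interest=⌊4934859·121/10000⌋=59711; principal=406251-59711=346540; balance=4934859-346540=4588319
2. interest=⌊4588319·121/10000⌋=55518; principal=406251-55518=350733; balance=4588319-350733=4237586
3. interest=⌊4237586·121/10000⌋=51274; principal=406251-51274=354977; balance=4237586-354977=3882609
4. interest=⌊3882609·121/10000⌋=46979; principal=406251-46979=359272; balance=3882609-359272=3523337
5. interest=⌊3523337·121/10000⌋=42632; principal=406251-42632=363619; balance=3523337-363619=3159718
6. interest=⌊3159718·121/10000⌋=38232; principal=406251-38232=368019; balance=3159718-368019=2791699
7. interest=⌊2791699·121/10000⌋=33779; principal=406251-33779=372472; balance=2791699-372472=2419227
8. interest=⌊2419227·121/10000⌋=29272; principal=406251-29272=376979; balance=2419227-376979=2042248
9. interest=⌊2042248·121/10000⌋=24711; principal=406251-24711=381540; balance=2042248-381540=1660708
10. interest=⌊1660708·121/10000⌋=20094; principal=406251-20094=386157; balance=1660708-386157=1274551
11. interest=⌊1274551·121/10000⌋=15422; principal=406251-15422=390829; balance=1274551-390829=883722
12. interest=⌊883722·121/10000⌋=10693; principal=406251-10693=395558; balance=883722-395558=488164
13. interest=⌊488164·121/10000⌋=5906; principal=406251-5906=400345; balance=488164-400345=87819
14. interest=⌊87819·121/10000⌋=1062; principal=min(406251-1062,87819)=87819; balance=87819-87819=0

1 59711 346540 4588319
2 55518 350733 4237586
3 51274 354977 3882609
4 46979 359272 3523337
5 42632 363619 3159718
6 38232 368019 2791699
7 33779 372472 2419227
8 29272 376979 2042248
9 24711 381540 1660708
10 20094 386157 1274551
11 15422 390829 883722
12 10693 395558 488164
13 5906 400345 87819
14 1062 87819 0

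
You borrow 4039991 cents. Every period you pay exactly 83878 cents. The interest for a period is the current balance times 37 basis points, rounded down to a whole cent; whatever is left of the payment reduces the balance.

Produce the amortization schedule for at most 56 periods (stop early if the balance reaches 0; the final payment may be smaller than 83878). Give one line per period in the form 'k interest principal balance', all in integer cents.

1 14947 68931 3971060
2 14692 69186 3901874
3 14436 69442 3832432
4 14179 69699 3762733
5 13922 69956 3692777
6 13663 70215 3622562
7 13403 70475 3552087
8 13142 70736 3481351
9 12880 70998 3410353
10 12618 71260 3339093
11 12354 71524 3267569
12 12090 71788 3195781
13 11824 72054 3123727
14 11557 72321 3051406
15 11290 72588 2978818
16 11021 72857 2905961
17 10752 73126 2832835
18 10481 73397 2759438
19 10209 73669 2685769
20 9937 73941 2611828
21 9663 74215 2537613
22 9389 74489 2463124
23 9113 74765 2388359
24 8836 75042 2313317
25 8559 75319 2237998
26 8280 75598 2162400
27 8000 75878 2086522
28 7720 76158 2010364
29 7438 76440 1933924
30 7155 76723 1857201
31 6871 77007 1780194
32 6586 77292 1702902
33 6300 77578 1625324
34 6013 77865 1547459
35 5725 78153 1469306
36 5436 78442 1390864
37 5146 78732 1312132
38 4854 79024 1233108
39 4562 79316 1153792
40 4269 79609 1074183
41 3974 79904 994279
42 3678 80200 914079
43 3382 80496 833583
44 3084 80794 752789
45 2785 81093 671696
46 2485 81393 590303
47 2184 81694 508609
48 1881 81997 426612
49 1578 82300 344312
50 1273 82605 261707
51 968 82910 178797
52 661 83217 95580
53 353 83525 12055
54 44 12055 0

1. interest=⌊4039991·37/10000⌋=14947; principal=83878-14947=68931; balance=4039991-68931=3971060
2. interest=⌊3971060·37/10000⌋=14692; principal=83878-14692=69186; balance=3971060-69186=3901874
3. interest=⌊3901874·37/10000⌋=14436; principal=83878-14436=69442; balance=3901874-69442=3832432
4. interest=⌊3832432·37/10000⌋=14179; principal=83878-14179=69699; balance=3832432-69699=3762733
5. interest=⌊3762733·37/10000⌋=13922; principal=83878-13922=69956; balance=3762733-69956=3692777
6. interest=⌊3692777·37/10000⌋=13663; principal=83878-13663=70215; balance=3692777-70215=3622562
7. interest=⌊3622562·37/10000⌋=13403; principal=83878-13403=70475; balance=3622562-70475=3552087
8. interest=⌊3552087·37/10000⌋=13142; principal=83878-13142=70736; balance=3552087-70736=3481351
9. interest=⌊3481351·37/10000⌋=12880; principal=83878-12880=70998; balance=3481351-70998=3410353
10. interest=⌊3410353·37/10000⌋=12618; principal=83878-12618=71260; balance=3410353-71260=3339093
11. interest=⌊3339093·37/10000⌋=12354; principal=83878-12354=71524; balance=3339093-71524=3267569
12. interest=⌊3267569·37/10000⌋=12090; principal=83878-12090=71788; balance=3267569-71788=3195781
13. interest=⌊3195781·37/10000⌋=11824; principal=83878-11824=72054; balance=3195781-72054=3123727
14. interest=⌊3123727·37/10000⌋=11557; principal=83878-11557=72321; balance=3123727-72321=3051406
15. interest=⌊3051406·37/10000⌋=11290; principal=83878-11290=72588; balance=3051406-72588=2978818
16. interest=⌊2978818·37/10000⌋=11021; principal=83878-11021=72857; balance=2978818-72857=2905961
17. interest=⌊2905961·37/10000⌋=10752; principal=83878-10752=73126; balance=2905961-73126=2832835
18. interest=⌊2832835·37/10000⌋=10481; principal=83878-10481=73397; balance=2832835-73397=2759438
19. interest=⌊2759438·37/10000⌋=10209; principal=83878-10209=73669; balance=2759438-73669=2685769
20. interest=⌊2685769·37/10000⌋=9937; principal=83878-9937=73941; balance=2685769-73941=2611828
21. interest=⌊2611828·37/10000⌋=9663; principal=83878-9663=74215; balance=2611828-74215=2537613
22. interest=⌊2537613·37/10000⌋=9389; principal=83878-9389=74489; balance=2537613-74489=2463124
23. interest=⌊2463124·37/10000⌋=9113; principal=83878-9113=74765; balance=2463124-74765=2388359
24. interest=⌊2388359·37/10000⌋=8836; principal=83878-8836=75042; balance=2388359-75042=2313317
25. interest=⌊2313317·37/10000⌋=8559; principal=83878-8559=75319; balance=2313317-75319=2237998
26. interest=⌊2237998·37/10000⌋=8280; principal=83878-8280=75598; balance=2237998-75598=2162400
27. interest=⌊2162400·37/10000⌋=8000; principal=83878-8000=75878; balance=2162400-75878=2086522
28. interest=⌊2086522·37/10000⌋=7720; principal=83878-7720=76158; balance=2086522-76158=2010364
29. interest=⌊2010364·37/10000⌋=7438; principal=83878-7438=76440; balance=2010364-76440=1933924
30. interest=⌊1933924·37/10000⌋=7155; principal=83878-7155=76723; balance=1933924-76723=1857201
31. interest=⌊1857201·37/10000⌋=6871; principal=83878-6871=77007; balance=1857201-77007=1780194
32. interest=⌊1780194·37/10000⌋=6586; principal=83878-6586=77292; balance=1780194-77292=1702902
33. interest=⌊1702902·37/10000⌋=6300; principal=83878-6300=77578; balance=1702902-77578=1625324
34. interest=⌊1625324·37/10000⌋=6013; principal=83878-6013=77865; balance=1625324-77865=1547459
35. interest=⌊1547459·37/10000⌋=5725; principal=83878-5725=78153; balance=1547459-78153=1469306
36. interest=⌊1469306·37/10000⌋=5436; principal=83878-5436=78442; balance=1469306-78442=1390864
37. interest=⌊1390864·37/10000⌋=5146; principal=83878-5146=78732; balance=1390864-78732=1312132
38. interest=⌊1312132·37/10000⌋=4854; principal=83878-4854=79024; balance=1312132-79024=1233108
39. interest=⌊1233108·37/10000⌋=4562; principal=83878-4562=79316; balance=1233108-79316=1153792
40. interest=⌊1153792·37/10000⌋=4269; principal=83878-4269=79609; balance=1153792-79609=1074183
41. interest=⌊1074183·37/10000⌋=3974; principal=83878-3974=79904; balance=1074183-79904=994279
42. interest=⌊994279·37/10000⌋=3678; principal=83878-3678=80200; balance=994279-80200=914079
43. interest=⌊914079·37/10000⌋=3382; principal=83878-3382=80496; balance=914079-80496=833583
44. interest=⌊833583·37/10000⌋=3084; principal=83878-3084=80794; balance=833583-80794=752789
45. interest=⌊752789·37/10000⌋=2785; principal=83878-2785=81093; balance=752789-81093=671696
46. interest=⌊671696·37/10000⌋=2485; principal=83878-2485=81393; balance=671696-81393=590303
47. interest=⌊590303·37/10000⌋=2184; principal=83878-2184=81694; balance=590303-81694=508609
48. interest=⌊508609·37/10000⌋=1881; principal=83878-1881=81997; balance=508609-81997=426612
49. interest=⌊426612·37/10000⌋=1578; principal=83878-1578=82300; balance=426612-82300=344312
50. interest=⌊344312·37/10000⌋=1273; principal=83878-1273=82605; balance=344312-82605=261707
51. interest=⌊261707·37/10000⌋=968; principal=83878-968=82910; balance=261707-82910=178797
52. interest=⌊178797·37/10000⌋=661; principal=83878-661=83217; balance=178797-83217=95580
53. interest=⌊95580·37/10000⌋=353; principal=83878-353=83525; balance=95580-83525=12055
54. interest=⌊12055·37/10000⌋=44; principal=min(83878-44,12055)=12055; balance=12055-12055=0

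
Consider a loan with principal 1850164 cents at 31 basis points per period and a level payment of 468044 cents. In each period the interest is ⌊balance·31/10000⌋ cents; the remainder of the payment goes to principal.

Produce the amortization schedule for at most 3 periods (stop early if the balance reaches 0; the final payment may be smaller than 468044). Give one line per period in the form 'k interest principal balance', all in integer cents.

1 5735 462309 1387855
2 4302 463742 924113
3 2864 465180 458933

1. interest=⌊1850164·31/10000⌋=5735; principal=468044-5735=462309; balance=1850164-462309=1387855
2. interest=⌊1387855·31/10000⌋=4302; principal=468044-4302=463742; balance=1387855-463742=924113
3. interest=⌊924113·31/10000⌋=2864; principal=468044-2864=465180; balance=924113-465180=458933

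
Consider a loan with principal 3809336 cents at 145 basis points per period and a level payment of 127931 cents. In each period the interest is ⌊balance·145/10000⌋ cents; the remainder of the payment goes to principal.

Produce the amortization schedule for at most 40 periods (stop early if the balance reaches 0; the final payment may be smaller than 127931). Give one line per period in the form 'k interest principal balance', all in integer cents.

1. interest=⌊3809336·145/10000⌋=55235; principal=127931-55235=72696; balance=3809336-72696=3736640
2. interest=⌊3736640·145/10000⌋=54181; principal=127931-54181=73750; balance=3736640-73750=3662890
3. interest=⌊3662890·145/10000⌋=53111; principal=127931-53111=74820; balance=3662890-74820=3588070
4. interest=⌊3588070·145/10000⌋=52027; principal=127931-52027=75904; balance=3588070-75904=3512166
5. interest=⌊3512166·145/10000⌋=50926; principal=127931-50926=77005; balance=3512166-77005=3435161
6. interest=⌊3435161·145/10000⌋=49809; principal=127931-49809=78122; balance=3435161-78122=3357039
7. interest=⌊3357039·145/10000⌋=48677; principal=127931-48677=79254; balance=3357039-79254=3277785
8. interest=⌊3277785·145/10000⌋=47527; principal=127931-47527=80404; balance=3277785-80404=3197381
9. interest=⌊3197381·145/10000⌋=46362; principal=127931-46362=81569; balance=3197381-81569=3115812
10. interest=⌊3115812·145/10000⌋=45179; principal=127931-45179=82752; balance=3115812-82752=3033060
11. interest=⌊3033060·145/10000⌋=43979; principal=127931-43979=83952; balance=3033060-83952=2949108
12. interest=⌊2949108·145/10000⌋=42762; principal=127931-42762=85169; balance=2949108-85169=2863939
13. interest=⌊2863939·145/10000⌋=41527; principal=127931-41527=86404; balance=2863939-86404=2777535
14. interest=⌊2777535·145/10000⌋=40274; principal=127931-40274=87657; balance=2777535-87657=2689878
15. interest=⌊2689878·145/10000⌋=39003; principal=127931-39003=88928; balance=2689878-88928=2600950
16. interest=⌊2600950·145/10000⌋=37713; principal=127931-37713=90218; balance=2600950-90218=2510732
17. interest=⌊2510732·145/10000⌋=36405; principal=127931-36405=91526; balance=2510732-91526=2419206
18. interest=⌊2419206·145/10000⌋=35078; principal=127931-35078=92853; balance=2419206-92853=2326353
19. interest=⌊2326353·145/10000⌋=33732; principal=127931-33732=94199; balance=2326353-94199=2232154
20. interest=⌊2232154·145/10000⌋=32366; principal=127931-32366=95565; balance=2232154-95565=2136589
21. interest=⌊2136589·145/10000⌋=30980; principal=127931-30980=96951; balance=2136589-96951=2039638
22. interest=⌊2039638·145/10000⌋=29574; principal=127931-29574=98357; balance=2039638-98357=1941281
23. interest=⌊1941281·145/10000⌋=28148; principal=127931-28148=99783; balance=1941281-99783=1841498
24. interest=⌊1841498·145/10000⌋=26701; principal=127931-26701=101230; balance=1841498-101230=1740268
25. interest=⌊1740268·145/10000⌋=25233; principal=127931-25233=102698; balance=1740268-102698=1637570
26. interest=⌊1637570·145/10000⌋=23744; principal=127931-23744=104187; balance=1637570-104187=1533383
27. interest=⌊1533383·145/10000⌋=22234; principal=127931-22234=105697; balance=1533383-105697=1427686
28. interest=⌊1427686·145/10000⌋=20701; principal=127931-20701=107230; balance=1427686-107230=1320456
29. interest=⌊1320456·145/10000⌋=19146; principal=127931-19146=108785; balance=1320456-108785=1211671
30. interest=⌊1211671·145/10000⌋=17569; principal=127931-17569=110362; balance=1211671-110362=1101309
31. interest=⌊1101309·145/10000⌋=15968; principal=127931-15968=111963; balance=1101309-111963=989346
32. interest=⌊989346·145/10000⌋=14345; principal=127931-14345=113586; balance=989346-113586=875760
33. interest=⌊875760·145/10000⌋=12698; principal=127931-12698=115233; balance=875760-115233=760527
34. interest=⌊760527·145/10000⌋=11027; principal=127931-11027=116904; balance=760527-116904=643623
35. interest=⌊643623·145/10000⌋=9332; principal=127931-9332=118599; balance=643623-118599=525024
36. interest=⌊525024·145/10000⌋=7612; principal=127931-7612=120319; balance=525024-120319=404705
37. interest=⌊404705·145/10000⌋=5868; principal=127931-5868=122063; balance=404705-122063=282642
38. interest=⌊282642·145/10000⌋=4098; principal=127931-4098=123833; balance=282642-123833=158809
39. interest=⌊158809·145/10000⌋=2302; principal=127931-2302=125629; balance=158809-125629=33180
40. interest=⌊33180·145/10000⌋=481; principal=min(127931-481,33180)=33180; balance=33180-33180=0

1 55235 72696 3736640
2 54181 73750 3662890
3 53111 74820 3588070
4 52027 75904 3512166
5 50926 77005 3435161
6 49809 78122 3357039
7 48677 79254 3277785
8 47527 80404 3197381
9 46362 81569 3115812
10 45179 82752 3033060
11 43979 83952 2949108
12 42762 85169 2863939
13 41527 86404 2777535
14 40274 87657 2689878
15 39003 88928 2600950
16 37713 90218 2510732
17 36405 91526 2419206
18 35078 92853 2326353
19 33732 94199 2232154
20 32366 95565 2136589
21 30980 96951 2039638
22 29574 98357 1941281
23 28148 99783 1841498
24 26701 101230 1740268
25 25233 102698 1637570
26 23744 104187 1533383
27 22234 105697 1427686
28 20701 107230 1320456
29 19146 108785 1211671
30 17569 110362 1101309
31 15968 111963 989346
32 14345 113586 875760
33 12698 115233 760527
34 11027 116904 643623
35 9332 118599 525024
36 7612 120319 404705
37 5868 122063 282642
38 4098 123833 158809
39 2302 125629 33180
40 481 33180 0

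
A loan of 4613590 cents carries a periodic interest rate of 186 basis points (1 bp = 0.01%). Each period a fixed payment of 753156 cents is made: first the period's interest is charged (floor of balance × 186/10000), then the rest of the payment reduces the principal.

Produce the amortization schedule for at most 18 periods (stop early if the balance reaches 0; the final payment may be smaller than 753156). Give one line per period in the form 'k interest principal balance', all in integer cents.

1. interest=⌊4613590·186/10000⌋=85812; principal=753156-85812=667344; balance=4613590-667344=3946246
2. interest=⌊3946246·186/10000⌋=73400; principal=753156-73400=679756; balance=3946246-679756=3266490
3. interest=⌊3266490·186/10000⌋=60756; principal=753156-60756=692400; balance=3266490-692400=2574090
4. interest=⌊2574090·186/10000⌋=47878; principal=753156-47878=705278; balance=2574090-705278=1868812
5. interest=⌊1868812·186/10000⌋=34759; principal=753156-34759=718397; balance=1868812-718397=1150415
6. interest=⌊1150415·186/10000⌋=21397; principal=753156-21397=731759; balance=1150415-731759=418656
7. interest=⌊418656·186/10000⌋=7787; principal=min(753156-7787,418656)=418656; balance=418656-418656=0

1 85812 667344 3946246
2 73400 679756 3266490
3 60756 692400 2574090
4 47878 705278 1868812
5 34759 718397 1150415
6 21397 731759 418656
7 7787 418656 0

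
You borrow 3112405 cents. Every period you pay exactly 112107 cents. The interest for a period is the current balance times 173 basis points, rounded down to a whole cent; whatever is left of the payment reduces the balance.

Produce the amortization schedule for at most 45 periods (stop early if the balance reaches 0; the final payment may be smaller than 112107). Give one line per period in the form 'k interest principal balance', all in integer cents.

1 53844 58263 3054142
2 52836 59271 2994871
3 51811 60296 2934575
4 50768 61339 2873236
5 49706 62401 2810835
6 48627 63480 2747355
7 47529 64578 2682777
8 46412 65695 2617082
9 45275 66832 2550250
10 44119 67988 2482262
11 42943 69164 2413098
12 41746 70361 2342737
13 40529 71578 2271159
14 39291 72816 2198343
15 38031 74076 2124267
16 36749 75358 2048909
17 35446 76661 1972248
18 34119 77988 1894260
19 32770 79337 1814923
20 31398 80709 1734214
21 30001 82106 1652108
22 28581 83526 1568582
23 27136 84971 1483611
24 25666 86441 1397170
25 24171 87936 1309234
26 22649 89458 1219776
27 21102 91005 1128771
28 19527 92580 1036191
29 17926 94181 942010
30 16296 95811 846199
31 14639 97468 748731
32 12953 99154 649577
33 11237 100870 548707
34 9492 102615 446092
35 7717 104390 341702
36 5911 106196 235506
37 4074 108033 127473
38 2205 109902 17571
39 303 17571 0

1. interest=⌊3112405·173/10000⌋=53844; principal=112107-53844=58263; balance=3112405-58263=3054142
2. interest=⌊3054142·173/10000⌋=52836; principal=112107-52836=59271; balance=3054142-59271=2994871
3. interest=⌊2994871·173/10000⌋=51811; principal=112107-51811=60296; balance=2994871-60296=2934575
4. interest=⌊2934575·173/10000⌋=50768; principal=112107-50768=61339; balance=2934575-61339=2873236
5. interest=⌊2873236·173/10000⌋=49706; principal=112107-49706=62401; balance=2873236-62401=2810835
6. interest=⌊2810835·173/10000⌋=48627; principal=112107-48627=63480; balance=2810835-63480=2747355
7. interest=⌊2747355·173/10000⌋=47529; principal=112107-47529=64578; balance=2747355-64578=2682777
8. interest=⌊2682777·173/10000⌋=46412; principal=112107-46412=65695; balance=2682777-65695=2617082
9. interest=⌊2617082·173/10000⌋=45275; principal=112107-45275=66832; balance=2617082-66832=2550250
10. interest=⌊2550250·173/10000⌋=44119; principal=112107-44119=67988; balance=2550250-67988=2482262
11. interest=⌊2482262·173/10000⌋=42943; principal=112107-42943=69164; balance=2482262-69164=2413098
12. interest=⌊2413098·173/10000⌋=41746; principal=112107-41746=70361; balance=2413098-70361=2342737
13. interest=⌊2342737·173/10000⌋=40529; principal=112107-40529=71578; balance=2342737-71578=2271159
14. interest=⌊2271159·173/10000⌋=39291; principal=112107-39291=72816; balance=2271159-72816=2198343
15. interest=⌊2198343·173/10000⌋=38031; principal=112107-38031=74076; balance=2198343-74076=2124267
16. interest=⌊2124267·173/10000⌋=36749; principal=112107-36749=75358; balance=2124267-75358=2048909
17. interest=⌊2048909·173/10000⌋=35446; principal=112107-35446=76661; balance=2048909-76661=1972248
18. interest=⌊1972248·173/10000⌋=34119; principal=112107-34119=77988; balance=1972248-77988=1894260
19. interest=⌊1894260·173/10000⌋=32770; principal=112107-32770=79337; balance=1894260-79337=1814923
20. interest=⌊1814923·173/10000⌋=31398; principal=112107-31398=80709; balance=1814923-80709=1734214
21. interest=⌊1734214·173/10000⌋=30001; principal=112107-30001=82106; balance=1734214-82106=1652108
22. interest=⌊1652108·173/10000⌋=28581; principal=112107-28581=83526; balance=1652108-83526=1568582
23. interest=⌊1568582·173/10000⌋=27136; principal=112107-27136=84971; balance=1568582-84971=1483611
24. interest=⌊1483611·173/10000⌋=25666; principal=112107-25666=86441; balance=1483611-86441=1397170
25. interest=⌊1397170·173/10000⌋=24171; principal=112107-24171=87936; balance=1397170-87936=1309234
26. interest=⌊1309234·173/10000⌋=22649; principal=112107-22649=89458; balance=1309234-89458=1219776
27. interest=⌊1219776·173/10000⌋=21102; principal=112107-21102=91005; balance=1219776-91005=1128771
28. interest=⌊1128771·173/10000⌋=19527; principal=112107-19527=92580; balance=1128771-92580=1036191
29. interest=⌊1036191·173/10000⌋=17926; principal=112107-17926=94181; balance=1036191-94181=942010
30. interest=⌊942010·173/10000⌋=16296; principal=112107-16296=95811; balance=942010-95811=846199
31. interest=⌊846199·173/10000⌋=14639; principal=112107-14639=97468; balance=846199-97468=748731
32. interest=⌊748731·173/10000⌋=12953; principal=112107-12953=99154; balance=748731-99154=649577
33. interest=⌊649577·173/10000⌋=11237; principal=112107-11237=100870; balance=649577-100870=548707
34. interest=⌊548707·173/10000⌋=9492; principal=112107-9492=102615; balance=548707-102615=446092
35. interest=⌊446092·173/10000⌋=7717; principal=112107-7717=104390; balance=446092-104390=341702
36. interest=⌊341702·173/10000⌋=5911; principal=112107-5911=106196; balance=341702-106196=235506
37. interest=⌊235506·173/10000⌋=4074; principal=112107-4074=108033; balance=235506-108033=127473
38. interest=⌊127473·173/10000⌋=2205; principal=112107-2205=109902; balance=127473-109902=17571
39. interest=⌊17571·173/10000⌋=303; principal=min(112107-303,17571)=17571; balance=17571-17571=0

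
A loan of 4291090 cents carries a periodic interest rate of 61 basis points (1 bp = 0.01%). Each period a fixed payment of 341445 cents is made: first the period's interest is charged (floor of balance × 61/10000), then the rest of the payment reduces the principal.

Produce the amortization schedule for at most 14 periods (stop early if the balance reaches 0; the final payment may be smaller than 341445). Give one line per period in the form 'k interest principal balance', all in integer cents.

1 26175 315270 3975820
2 24252 317193 3658627
3 22317 319128 3339499
4 20370 321075 3018424
5 18412 323033 2695391
6 16441 325004 2370387
7 14459 326986 2043401
8 12464 328981 1714420
9 10457 330988 1383432
10 8438 333007 1050425
11 6407 335038 715387
12 4363 337082 378305
13 2307 339138 39167
14 238 39167 0

1. interest=⌊4291090·61/10000⌋=26175; principal=341445-26175=315270; balance=4291090-315270=3975820
2. interest=⌊3975820·61/10000⌋=24252; principal=341445-24252=317193; balance=3975820-317193=3658627
3. interest=⌊3658627·61/10000⌋=22317; principal=341445-22317=319128; balance=3658627-319128=3339499
4. interest=⌊3339499·61/10000⌋=20370; principal=341445-20370=321075; balance=3339499-321075=3018424
5. interest=⌊3018424·61/10000⌋=18412; principal=341445-18412=323033; balance=3018424-323033=2695391
6. interest=⌊2695391·61/10000⌋=16441; principal=341445-16441=325004; balance=2695391-325004=2370387
7. interest=⌊2370387·61/10000⌋=14459; principal=341445-14459=326986; balance=2370387-326986=2043401
8. interest=⌊2043401·61/10000⌋=12464; principal=341445-12464=328981; balance=2043401-328981=1714420
9. interest=⌊1714420·61/10000⌋=10457; principal=341445-10457=330988; balance=1714420-330988=1383432
10. interest=⌊1383432·61/10000⌋=8438; principal=341445-8438=333007; balance=1383432-333007=1050425
11. interest=⌊1050425·61/10000⌋=6407; principal=341445-6407=335038; balance=1050425-335038=715387
12. interest=⌊715387·61/10000⌋=4363; principal=341445-4363=337082; balance=715387-337082=378305
13. interest=⌊378305·61/10000⌋=2307; principal=341445-2307=339138; balance=378305-339138=39167
14. interest=⌊39167·61/10000⌋=238; principal=min(341445-238,39167)=39167; balance=39167-39167=0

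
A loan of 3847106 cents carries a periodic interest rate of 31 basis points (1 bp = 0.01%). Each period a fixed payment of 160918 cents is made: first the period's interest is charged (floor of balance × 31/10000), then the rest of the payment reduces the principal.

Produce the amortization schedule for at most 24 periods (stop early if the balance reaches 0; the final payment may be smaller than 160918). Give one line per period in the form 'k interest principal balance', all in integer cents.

1. interest=⌊3847106·31/10000⌋=11926; principal=160918-11926=148992; balance=3847106-148992=3698114
2. interest=⌊3698114·31/10000⌋=11464; principal=160918-11464=149454; balance=3698114-149454=3548660
3. interest=⌊3548660·31/10000⌋=11000; principal=160918-11000=149918; balance=3548660-149918=3398742
4. interest=⌊3398742·31/10000⌋=10536; principal=160918-10536=150382; balance=3398742-150382=3248360
5. interest=⌊3248360·31/10000⌋=10069; principal=160918-10069=150849; balance=3248360-150849=3097511
6. interest=⌊3097511·31/10000⌋=9602; principal=160918-9602=151316; balance=3097511-151316=2946195
7. interest=⌊2946195·31/10000⌋=9133; principal=160918-9133=151785; balance=2946195-151785=2794410
8. interest=⌊2794410·31/10000⌋=8662; principal=160918-8662=152256; balance=2794410-152256=2642154
9. interest=⌊2642154·31/10000⌋=8190; principal=160918-8190=152728; balance=2642154-152728=2489426
10. interest=⌊2489426·31/10000⌋=7717; principal=160918-7717=153201; balance=2489426-153201=2336225
11. interest=⌊2336225·31/10000⌋=7242; principal=160918-7242=153676; balance=2336225-153676=2182549
12. interest=⌊2182549·31/10000⌋=6765; principal=160918-6765=154153; balance=2182549-154153=2028396
13. interest=⌊2028396·31/10000⌋=6288; principal=160918-6288=154630; balance=2028396-154630=1873766
14. interest=⌊1873766·31/10000⌋=5808; principal=160918-5808=155110; balance=1873766-155110=1718656
15. interest=⌊1718656·31/10000⌋=5327; principal=160918-5327=155591; balance=1718656-155591=1563065
16. interest=⌊1563065·31/10000⌋=4845; principal=160918-4845=156073; balance=1563065-156073=1406992
17. interest=⌊1406992·31/10000⌋=4361; principal=160918-4361=156557; balance=1406992-156557=1250435
18. interest=⌊1250435·31/10000⌋=3876; principal=160918-3876=157042; balance=1250435-157042=1093393
19. interest=⌊1093393·31/10000⌋=3389; principal=160918-3389=157529; balance=1093393-157529=935864
20. interest=⌊935864·31/10000⌋=2901; principal=160918-2901=158017; balance=935864-158017=777847
21. interest=⌊777847·31/10000⌋=2411; principal=160918-2411=158507; balance=777847-158507=619340
22. interest=⌊619340·31/10000⌋=1919; principal=160918-1919=158999; balance=619340-158999=460341
23. interest=⌊460341·31/10000⌋=1427; principal=160918-1427=159491; balance=460341-159491=300850
24. interest=⌊300850·31/10000⌋=932; principal=160918-932=159986; balance=300850-159986=140864

1 11926 148992 3698114
2 11464 149454 3548660
3 11000 149918 3398742
4 10536 150382 3248360
5 10069 150849 3097511
6 9602 151316 2946195
7 9133 151785 2794410
8 8662 152256 2642154
9 8190 152728 2489426
10 7717 153201 2336225
11 7242 153676 2182549
12 6765 154153 2028396
13 6288 154630 1873766
14 5808 155110 1718656
15 5327 155591 1563065
16 4845 156073 1406992
17 4361 156557 1250435
18 3876 157042 1093393
19 3389 157529 935864
20 2901 158017 777847
21 2411 158507 619340
22 1919 158999 460341
23 1427 159491 300850
24 932 159986 140864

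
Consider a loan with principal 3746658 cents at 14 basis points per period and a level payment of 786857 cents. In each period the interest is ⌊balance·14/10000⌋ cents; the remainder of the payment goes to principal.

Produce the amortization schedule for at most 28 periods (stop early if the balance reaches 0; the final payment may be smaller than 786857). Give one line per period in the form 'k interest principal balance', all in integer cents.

1. interest=⌊3746658·14/10000⌋=5245; principal=786857-5245=781612; balance=3746658-781612=2965046
2. interest=⌊2965046·14/10000⌋=4151; principal=786857-4151=782706; balance=2965046-782706=2182340
3. interest=⌊2182340·14/10000⌋=3055; principal=786857-3055=783802; balance=2182340-783802=1398538
4. interest=⌊1398538·14/10000⌋=1957; principal=786857-1957=784900; balance=1398538-784900=613638
5. interest=⌊613638·14/10000⌋=859; principal=min(786857-859,613638)=613638; balance=613638-613638=0

1 5245 781612 2965046
2 4151 782706 2182340
3 3055 783802 1398538
4 1957 784900 613638
5 859 613638 0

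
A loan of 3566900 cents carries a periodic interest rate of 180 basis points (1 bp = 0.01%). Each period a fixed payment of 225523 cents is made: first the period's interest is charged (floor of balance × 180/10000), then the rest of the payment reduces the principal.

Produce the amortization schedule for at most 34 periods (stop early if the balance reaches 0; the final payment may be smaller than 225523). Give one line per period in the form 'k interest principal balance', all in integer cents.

1. interest=⌊3566900·180/10000⌋=64204; principal=225523-64204=161319; balance=3566900-161319=3405581
2. interest=⌊3405581·180/10000⌋=61300; principal=225523-61300=164223; balance=3405581-164223=3241358
3. interest=⌊3241358·180/10000⌋=58344; principal=225523-58344=167179; balance=3241358-167179=3074179
4. interest=⌊3074179·180/10000⌋=55335; principal=225523-55335=170188; balance=3074179-170188=2903991
5. interest=⌊2903991·180/10000⌋=52271; principal=225523-52271=173252; balance=2903991-173252=2730739
6. interest=⌊2730739·180/10000⌋=49153; principal=225523-49153=176370; balance=2730739-176370=2554369
7. interest=⌊2554369·180/10000⌋=45978; principal=225523-45978=179545; balance=2554369-179545=2374824
8. interest=⌊2374824·180/10000⌋=42746; principal=225523-42746=182777; balance=2374824-182777=2192047
9. interest=⌊2192047·180/10000⌋=39456; principal=225523-39456=186067; balance=2192047-186067=2005980
10. interest=⌊2005980·180/10000⌋=36107; principal=225523-36107=189416; balance=2005980-189416=1816564
11. interest=⌊1816564·180/10000⌋=32698; principal=225523-32698=192825; balance=1816564-192825=1623739
12. interest=⌊1623739·180/10000⌋=29227; principal=225523-29227=196296; balance=1623739-196296=1427443
13. interest=⌊1427443·180/10000⌋=25693; principal=225523-25693=199830; balance=1427443-199830=1227613
14. interest=⌊1227613·180/10000⌋=22097; principal=225523-22097=203426; balance=1227613-203426=1024187
15. interest=⌊1024187·180/10000⌋=18435; principal=225523-18435=207088; balance=1024187-207088=817099
16. interest=⌊817099·180/10000⌋=14707; principal=225523-14707=210816; balance=817099-210816=606283
17. interest=⌊606283·180/10000⌋=10913; principal=225523-10913=214610; balance=606283-214610=391673
18. interest=⌊391673·180/10000⌋=7050; principal=225523-7050=218473; balance=391673-218473=173200
19. interest=⌊173200·180/10000⌋=3117; principal=min(225523-3117,173200)=173200; balance=173200-173200=0

1 64204 161319 3405581
2 61300 164223 3241358
3 58344 167179 3074179
4 55335 170188 2903991
5 52271 173252 2730739
6 49153 176370 2554369
7 45978 179545 2374824
8 42746 182777 2192047
9 39456 186067 2005980
10 36107 189416 1816564
11 32698 192825 1623739
12 29227 196296 1427443
13 25693 199830 1227613
14 22097 203426 1024187
15 18435 207088 817099
16 14707 210816 606283
17 10913 214610 391673
18 7050 218473 173200
19 3117 173200 0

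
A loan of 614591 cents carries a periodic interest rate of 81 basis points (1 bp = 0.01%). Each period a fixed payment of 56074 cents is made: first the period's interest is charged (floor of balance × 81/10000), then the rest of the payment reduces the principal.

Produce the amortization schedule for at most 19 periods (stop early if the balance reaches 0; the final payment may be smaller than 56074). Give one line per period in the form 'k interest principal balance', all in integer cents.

1 4978 51096 563495
2 4564 51510 511985
3 4147 51927 460058
4 3726 52348 407710
5 3302 52772 354938
6 2874 53200 301738
7 2444 53630 248108
8 2009 54065 194043
9 1571 54503 139540
10 1130 54944 84596
11 685 55389 29207
12 236 29207 0

1. interest=⌊614591·81/10000⌋=4978; principal=56074-4978=51096; balance=614591-51096=563495
2. interest=⌊563495·81/10000⌋=4564; principal=56074-4564=51510; balance=563495-51510=511985
3. interest=⌊511985·81/10000⌋=4147; principal=56074-4147=51927; balance=511985-51927=460058
4. interest=⌊460058·81/10000⌋=3726; principal=56074-3726=52348; balance=460058-52348=407710
5. interest=⌊407710·81/10000⌋=3302; principal=56074-3302=52772; balance=407710-52772=354938
6. interest=⌊354938·81/10000⌋=2874; principal=56074-2874=53200; balance=354938-53200=301738
7. interest=⌊301738·81/10000⌋=2444; principal=56074-2444=53630; balance=301738-53630=248108
8. interest=⌊248108·81/10000⌋=2009; principal=56074-2009=54065; balance=248108-54065=194043
9. interest=⌊194043·81/10000⌋=1571; principal=56074-1571=54503; balance=194043-54503=139540
10. interest=⌊139540·81/10000⌋=1130; principal=56074-1130=54944; balance=139540-54944=84596
11. interest=⌊84596·81/10000⌋=685; principal=56074-685=55389; balance=84596-55389=29207
12. interest=⌊29207·81/10000⌋=236; principal=min(56074-236,29207)=29207; balance=29207-29207=0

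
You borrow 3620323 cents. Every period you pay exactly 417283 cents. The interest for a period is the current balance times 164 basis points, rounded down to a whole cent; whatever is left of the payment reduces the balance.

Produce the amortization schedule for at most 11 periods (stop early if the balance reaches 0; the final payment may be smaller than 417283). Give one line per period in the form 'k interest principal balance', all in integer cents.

1. interest=⌊3620323·164/10000⌋=59373; principal=417283-59373=357910; balance=3620323-357910=3262413
2. interest=⌊3262413·164/10000⌋=53503; principal=417283-53503=363780; balance=3262413-363780=2898633
3. interest=⌊2898633·164/10000⌋=47537; principal=417283-47537=369746; balance=2898633-369746=2528887
4. interest=⌊2528887·164/10000⌋=41473; principal=417283-41473=375810; balance=2528887-375810=2153077
5. interest=⌊2153077·164/10000⌋=35310; principal=417283-35310=381973; balance=2153077-381973=1771104
6. interest=⌊1771104·164/10000⌋=29046; principal=417283-29046=388237; balance=1771104-388237=1382867
7. interest=⌊1382867·164/10000⌋=22679; principal=417283-22679=394604; balance=1382867-394604=988263
8. interest=⌊988263·164/10000⌋=16207; principal=417283-16207=401076; balance=988263-401076=587187
9. interest=⌊587187·164/10000⌋=9629; principal=417283-9629=407654; balance=587187-407654=179533
10. interest=⌊179533·164/10000⌋=2944; principal=min(417283-2944,179533)=179533; balance=179533-179533=0

1 59373 357910 3262413
2 53503 363780 2898633
3 47537 369746 2528887
4 41473 375810 2153077
5 35310 381973 1771104
6 29046 388237 1382867
7 22679 394604 988263
8 16207 401076 587187
9 9629 407654 179533
10 2944 179533 0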